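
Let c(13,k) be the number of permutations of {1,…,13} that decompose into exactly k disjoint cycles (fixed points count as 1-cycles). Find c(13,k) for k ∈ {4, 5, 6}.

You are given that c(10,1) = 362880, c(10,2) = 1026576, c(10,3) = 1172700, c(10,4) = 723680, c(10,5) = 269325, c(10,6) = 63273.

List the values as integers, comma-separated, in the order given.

1414014888, 657206836, 206070150

[11] T[11,2]:10*1026576+362880=10628640 · T[11,3]:10*1172700+1026576=12753576 · T[11,4]:10*723680+1172700=8409500 · T[11,5]:10*269325+723680=3416930 · T[11,6]:10*63273+269325=902055
[12] T[12,3]:11*12753576+10628640=150917976 · T[12,4]:11*8409500+12753576=105258076 · T[12,5]:11*3416930+8409500=45995730 · T[12,6]:11*902055+3416930=13339535
[13] T[13,4]:12*105258076+150917976=1414014888 · T[13,5]:12*45995730+105258076=657206836 · T[13,6]:12*13339535+45995730=206070150
Read c(13,4) = 1414014888, c(13,5) = 657206836, c(13,6) = 206070150.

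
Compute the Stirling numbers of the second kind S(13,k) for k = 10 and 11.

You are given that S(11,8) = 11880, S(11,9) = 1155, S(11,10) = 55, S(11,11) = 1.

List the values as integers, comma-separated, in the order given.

i=12: T(12,9)=11880+9·1155=22275 | T(12,10)=1155+10·55=1705 | T(12,11)=55+11·1=66
i=13: T(13,10)=22275+10·1705=39325 | T(13,11)=1705+11·66=2431
Read S(13,10) = 39325, S(13,11) = 2431.

39325, 2431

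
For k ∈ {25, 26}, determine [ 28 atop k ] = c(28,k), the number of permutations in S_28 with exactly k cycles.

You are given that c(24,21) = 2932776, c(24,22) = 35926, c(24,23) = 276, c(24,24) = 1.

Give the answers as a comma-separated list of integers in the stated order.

r25: T_25,22=24×35926+2932776=3795000; T_25,23=24×276+35926=42550; T_25,24=24×1+276=300; T_25,25=24×0+1=1
r26: T_26,23=25×42550+3795000=4858750; T_26,24=25×300+42550=50050; T_26,25=25×1+300=325; T_26,26=25×0+1=1
r27: T_27,24=26×50050+4858750=6160050; T_27,25=26×325+50050=58500; T_27,26=26×1+325=351
r28: T_28,25=27×58500+6160050=7739550; T_28,26=27×351+58500=67977
Read c(28,25) = 7739550, c(28,26) = 67977.

7739550, 67977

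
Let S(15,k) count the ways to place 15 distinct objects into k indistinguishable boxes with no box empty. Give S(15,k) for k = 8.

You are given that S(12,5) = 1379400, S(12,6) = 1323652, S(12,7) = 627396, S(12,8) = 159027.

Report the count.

i=13: T(13,6)=1379400+6·1323652=9321312 | T(13,7)=1323652+7·627396=5715424 | T(13,8)=627396+8·159027=1899612
i=14: T(14,7)=9321312+7·5715424=49329280 | T(14,8)=5715424+8·1899612=20912320
i=15: T(15,8)=49329280+8·20912320=216627840
Read S(15,8) = 216627840.

216627840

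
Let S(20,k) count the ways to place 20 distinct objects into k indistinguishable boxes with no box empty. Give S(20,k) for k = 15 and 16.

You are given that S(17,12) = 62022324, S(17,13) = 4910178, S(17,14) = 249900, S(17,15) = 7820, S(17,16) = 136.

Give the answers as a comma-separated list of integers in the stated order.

452329200, 22350954

[18] T[18,13]:13*4910178+62022324=125854638 · T[18,14]:14*249900+4910178=8408778 · T[18,15]:15*7820+249900=367200 · T[18,16]:16*136+7820=9996
[19] T[19,14]:14*8408778+125854638=243577530 · T[19,15]:15*367200+8408778=13916778 · T[19,16]:16*9996+367200=527136
[20] T[20,15]:15*13916778+243577530=452329200 · T[20,16]:16*527136+13916778=22350954
Read S(20,15) = 452329200, S(20,16) = 22350954.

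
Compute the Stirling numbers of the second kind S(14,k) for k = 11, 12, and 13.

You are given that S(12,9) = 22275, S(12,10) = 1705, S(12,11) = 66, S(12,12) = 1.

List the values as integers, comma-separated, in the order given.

66066, 3367, 91

r13: T_13,10=10×1705+22275=39325; T_13,11=11×66+1705=2431; T_13,12=12×1+66=78; T_13,13=13×0+1=1
r14: T_14,11=11×2431+39325=66066; T_14,12=12×78+2431=3367; T_14,13=13×1+78=91
Read S(14,11) = 66066, S(14,12) = 3367, S(14,13) = 91.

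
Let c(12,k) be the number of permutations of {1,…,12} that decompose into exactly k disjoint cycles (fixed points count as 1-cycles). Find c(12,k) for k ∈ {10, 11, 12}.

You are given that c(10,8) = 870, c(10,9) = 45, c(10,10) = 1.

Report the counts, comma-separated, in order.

1925, 66, 1

i=11: T(11,9)=870+10·45=1320 | T(11,10)=45+10·1=55 | T(11,11)=1+10·0=1
i=12: T(12,10)=1320+11·55=1925 | T(12,11)=55+11·1=66 | T(12,12)=1+11·0=1
Read c(12,10) = 1925, c(12,11) = 66, c(12,12) = 1.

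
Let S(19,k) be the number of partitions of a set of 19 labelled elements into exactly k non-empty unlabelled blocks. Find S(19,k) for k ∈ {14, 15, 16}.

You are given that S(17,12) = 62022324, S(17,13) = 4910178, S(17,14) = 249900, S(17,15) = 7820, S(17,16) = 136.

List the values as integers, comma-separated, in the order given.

243577530, 13916778, 527136

@18  (18,13):4910178·13+62022324→125854638, (18,14):249900·14+4910178→8408778, (18,15):7820·15+249900→367200, (18,16):136·16+7820→9996
@19  (19,14):8408778·14+125854638→243577530, (19,15):367200·15+8408778→13916778, (19,16):9996·16+367200→527136
Read S(19,14) = 243577530, S(19,15) = 13916778, S(19,16) = 527136.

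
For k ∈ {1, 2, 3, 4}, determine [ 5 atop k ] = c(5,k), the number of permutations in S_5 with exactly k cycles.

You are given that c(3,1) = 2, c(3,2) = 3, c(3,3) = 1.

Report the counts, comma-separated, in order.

24, 50, 35, 10

row 4: T[4][1]=3·2+0=6  T[4][2]=3·3+2=11  T[4][3]=3·1+3=6  T[4][4]=3·0+1=1
row 5: T[5][1]=4·6+0=24  T[5][2]=4·11+6=50  T[5][3]=4·6+11=35  T[5][4]=4·1+6=10
Read c(5,1) = 24, c(5,2) = 50, c(5,3) = 35, c(5,4) = 10.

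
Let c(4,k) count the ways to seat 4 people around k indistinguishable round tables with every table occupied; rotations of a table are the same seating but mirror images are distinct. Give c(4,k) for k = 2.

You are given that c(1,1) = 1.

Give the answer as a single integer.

11

r2: T_2,1=1×1+0=1; T_2,2=1×0+1=1
r3: T_3,1=2×1+0=2; T_3,2=2×1+1=3
r4: T_4,2=3×3+2=11
Read c(4,2) = 11.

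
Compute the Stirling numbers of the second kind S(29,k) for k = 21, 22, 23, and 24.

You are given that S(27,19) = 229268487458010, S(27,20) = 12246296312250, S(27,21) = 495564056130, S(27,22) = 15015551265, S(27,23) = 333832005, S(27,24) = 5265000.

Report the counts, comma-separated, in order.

r28: T_28,20=20×12246296312250+229268487458010=474194413703010; T_28,21=21×495564056130+12246296312250=22653141490980; T_28,22=22×15015551265+495564056130=825906183960; T_28,23=23×333832005+15015551265=22693687380; T_28,24=24×5265000+333832005=460192005
r29: T_29,21=21×22653141490980+474194413703010=949910385013590; T_29,22=22×825906183960+22653141490980=40823077538100; T_29,23=23×22693687380+825906183960=1347860993700; T_29,24=24×460192005+22693687380=33738295500
Read S(29,21) = 949910385013590, S(29,22) = 40823077538100, S(29,23) = 1347860993700, S(29,24) = 33738295500.

949910385013590, 40823077538100, 1347860993700, 33738295500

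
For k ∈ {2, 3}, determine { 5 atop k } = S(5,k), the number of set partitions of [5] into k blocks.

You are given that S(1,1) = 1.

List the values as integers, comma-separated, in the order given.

row 2: T[2][1]=1·1+0=1  T[2][2]=2·0+1=1
row 3: T[3][1]=1·1+0=1  T[3][2]=2·1+1=3  T[3][3]=3·0+1=1
row 4: T[4][1]=1·1+0=1  T[4][2]=2·3+1=7  T[4][3]=3·1+3=6
row 5: T[5][2]=2·7+1=15  T[5][3]=3·6+7=25
Read S(5,2) = 15, S(5,3) = 25.

15, 25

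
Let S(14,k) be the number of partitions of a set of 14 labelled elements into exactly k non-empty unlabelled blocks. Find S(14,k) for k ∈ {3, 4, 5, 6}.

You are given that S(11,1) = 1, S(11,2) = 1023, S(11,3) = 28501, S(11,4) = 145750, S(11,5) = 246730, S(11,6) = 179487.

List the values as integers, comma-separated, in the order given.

788970, 10391745, 40075035, 63436373

i=12: T(12,1)=0+1·1=1 | T(12,2)=1+2·1023=2047 | T(12,3)=1023+3·28501=86526 | T(12,4)=28501+4·145750=611501 | T(12,5)=145750+5·246730=1379400 | T(12,6)=246730+6·179487=1323652
i=13: T(13,2)=1+2·2047=4095 | T(13,3)=2047+3·86526=261625 | T(13,4)=86526+4·611501=2532530 | T(13,5)=611501+5·1379400=7508501 | T(13,6)=1379400+6·1323652=9321312
i=14: T(14,3)=4095+3·261625=788970 | T(14,4)=261625+4·2532530=10391745 | T(14,5)=2532530+5·7508501=40075035 | T(14,6)=7508501+6·9321312=63436373
Read S(14,3) = 788970, S(14,4) = 10391745, S(14,5) = 40075035, S(14,6) = 63436373.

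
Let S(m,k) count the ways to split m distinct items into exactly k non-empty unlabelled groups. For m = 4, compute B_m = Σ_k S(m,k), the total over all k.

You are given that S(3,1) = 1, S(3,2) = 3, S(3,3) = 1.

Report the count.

15

@4  (4,1):1·1+0→1, (4,2):3·2+1→7, (4,3):1·3+3→6, (4,4):0·4+1→1
B_4 = ΣS(4,k) = 1+7+6+1 = 15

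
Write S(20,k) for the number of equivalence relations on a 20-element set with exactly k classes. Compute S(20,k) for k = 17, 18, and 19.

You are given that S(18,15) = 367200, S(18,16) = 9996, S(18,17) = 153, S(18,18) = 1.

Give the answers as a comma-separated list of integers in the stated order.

[19] T[19,16]:16*9996+367200=527136 · T[19,17]:17*153+9996=12597 · T[19,18]:18*1+153=171 · T[19,19]:19*0+1=1
[20] T[20,17]:17*12597+527136=741285 · T[20,18]:18*171+12597=15675 · T[20,19]:19*1+171=190
Read S(20,17) = 741285, S(20,18) = 15675, S(20,19) = 190.

741285, 15675, 190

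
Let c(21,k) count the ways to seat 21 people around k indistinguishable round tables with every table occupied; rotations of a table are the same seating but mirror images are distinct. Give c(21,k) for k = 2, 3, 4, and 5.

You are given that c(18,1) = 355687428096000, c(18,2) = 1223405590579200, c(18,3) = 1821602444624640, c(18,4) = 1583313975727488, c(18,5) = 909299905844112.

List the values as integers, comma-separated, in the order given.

@19  (19,1):355687428096000·18+0→6402373705728000, (19,2):1223405590579200·18+355687428096000→22376988058521600, (19,3):1821602444624640·18+1223405590579200→34012249593822720, (19,4):1583313975727488·18+1821602444624640→30321254007719424, (19,5):909299905844112·18+1583313975727488→17950712280921504
@20  (20,1):6402373705728000·19+0→121645100408832000, (20,2):22376988058521600·19+6402373705728000→431565146817638400, (20,3):34012249593822720·19+22376988058521600→668609730341153280, (20,4):30321254007719424·19+34012249593822720→610116075740491776, (20,5):17950712280921504·19+30321254007719424→371384787345228000
@21  (21,2):431565146817638400·20+121645100408832000→8752948036761600000, (21,3):668609730341153280·20+431565146817638400→13803759753640704000, (21,4):610116075740491776·20+668609730341153280→12870931245150988800, (21,5):371384787345228000·20+610116075740491776→8037811822645051776
Read c(21,2) = 8752948036761600000, c(21,3) = 13803759753640704000, c(21,4) = 12870931245150988800, c(21,5) = 8037811822645051776.

8752948036761600000, 13803759753640704000, 12870931245150988800, 8037811822645051776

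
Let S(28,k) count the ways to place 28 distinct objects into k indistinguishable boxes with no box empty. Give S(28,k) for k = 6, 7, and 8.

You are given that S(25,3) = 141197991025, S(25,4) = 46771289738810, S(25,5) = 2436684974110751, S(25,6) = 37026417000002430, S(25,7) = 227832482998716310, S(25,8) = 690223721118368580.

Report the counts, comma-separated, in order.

[26] T[26,4]:4*46771289738810+141197991025=187226356946265 · T[26,5]:5*2436684974110751+46771289738810=12230196160292565 · T[26,6]:6*37026417000002430+2436684974110751=224595186974125331 · T[26,7]:7*227832482998716310+37026417000002430=1631853797991016600 · T[26,8]:8*690223721118368580+227832482998716310=5749622251945664950
[27] T[27,5]:5*12230196160292565+187226356946265=61338207158409090 · T[27,6]:6*224595186974125331+12230196160292565=1359801318005044551 · T[27,7]:7*1631853797991016600+224595186974125331=11647571772911241531 · T[27,8]:8*5749622251945664950+1631853797991016600=47628831813556336200
[28] T[28,6]:6*1359801318005044551+61338207158409090=8220146115188676396 · T[28,7]:7*11647571772911241531+1359801318005044551=82892803728383735268 · T[28,8]:8*47628831813556336200+11647571772911241531=392678226281361931131
Read S(28,6) = 8220146115188676396, S(28,7) = 82892803728383735268, S(28,8) = 392678226281361931131.

8220146115188676396, 82892803728383735268, 392678226281361931131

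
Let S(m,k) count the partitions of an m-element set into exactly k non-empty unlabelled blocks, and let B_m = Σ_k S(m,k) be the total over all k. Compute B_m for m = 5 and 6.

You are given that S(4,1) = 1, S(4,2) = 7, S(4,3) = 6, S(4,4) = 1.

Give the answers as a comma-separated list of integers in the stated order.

52, 203

row 5: T[5][1]=1·1+0=1  T[5][2]=2·7+1=15  T[5][3]=3·6+7=25  T[5][4]=4·1+6=10  T[5][5]=5·0+1=1
row 6: T[6][1]=1·1+0=1  T[6][2]=2·15+1=31  T[6][3]=3·25+15=90  T[6][4]=4·10+25=65  T[6][5]=5·1+10=15  T[6][6]=6·0+1=1
B_5 = ΣS(5,k) = 1+15+25+10+1 = 52
B_6 = ΣS(6,k) = 1+31+90+65+15+1 = 203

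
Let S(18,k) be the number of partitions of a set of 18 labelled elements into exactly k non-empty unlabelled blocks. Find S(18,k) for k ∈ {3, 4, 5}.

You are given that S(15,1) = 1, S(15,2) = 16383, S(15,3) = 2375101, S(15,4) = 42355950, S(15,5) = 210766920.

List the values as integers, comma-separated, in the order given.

i=16: T(16,1)=0+1·1=1 | T(16,2)=1+2·16383=32767 | T(16,3)=16383+3·2375101=7141686 | T(16,4)=2375101+4·42355950=171798901 | T(16,5)=42355950+5·210766920=1096190550
i=17: T(17,2)=1+2·32767=65535 | T(17,3)=32767+3·7141686=21457825 | T(17,4)=7141686+4·171798901=694337290 | T(17,5)=171798901+5·1096190550=5652751651
i=18: T(18,3)=65535+3·21457825=64439010 | T(18,4)=21457825+4·694337290=2798806985 | T(18,5)=694337290+5·5652751651=28958095545
Read S(18,3) = 64439010, S(18,4) = 2798806985, S(18,5) = 28958095545.

64439010, 2798806985, 28958095545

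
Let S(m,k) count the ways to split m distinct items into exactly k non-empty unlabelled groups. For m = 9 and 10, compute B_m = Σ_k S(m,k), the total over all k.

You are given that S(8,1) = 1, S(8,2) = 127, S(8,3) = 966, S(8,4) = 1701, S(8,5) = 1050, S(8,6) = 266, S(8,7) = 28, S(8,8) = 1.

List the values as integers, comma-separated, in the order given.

21147, 115975

row 9: T[9][1]=1·1+0=1  T[9][2]=2·127+1=255  T[9][3]=3·966+127=3025  T[9][4]=4·1701+966=7770  T[9][5]=5·1050+1701=6951  T[9][6]=6·266+1050=2646  T[9][7]=7·28+266=462  T[9][8]=8·1+28=36  T[9][9]=9·0+1=1
row 10: T[10][1]=1·1+0=1  T[10][2]=2·255+1=511  T[10][3]=3·3025+255=9330  T[10][4]=4·7770+3025=34105  T[10][5]=5·6951+7770=42525  T[10][6]=6·2646+6951=22827  T[10][7]=7·462+2646=5880  T[10][8]=8·36+462=750  T[10][9]=9·1+36=45  T[10][10]=10·0+1=1
B_9 = ΣS(9,k) = 1+255+3025+7770+6951+2646+462+36+1 = 21147
B_10 = ΣS(10,k) = 1+511+9330+34105+42525+22827+5880+750+45+1 = 115975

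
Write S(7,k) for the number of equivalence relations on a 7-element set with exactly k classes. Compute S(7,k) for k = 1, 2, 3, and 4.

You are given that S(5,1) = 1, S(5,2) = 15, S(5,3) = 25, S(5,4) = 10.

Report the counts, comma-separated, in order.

row 6: T[6][1]=1·1+0=1  T[6][2]=2·15+1=31  T[6][3]=3·25+15=90  T[6][4]=4·10+25=65
row 7: T[7][1]=1·1+0=1  T[7][2]=2·31+1=63  T[7][3]=3·90+31=301  T[7][4]=4·65+90=350
Read S(7,1) = 1, S(7,2) = 63, S(7,3) = 301, S(7,4) = 350.

1, 63, 301, 350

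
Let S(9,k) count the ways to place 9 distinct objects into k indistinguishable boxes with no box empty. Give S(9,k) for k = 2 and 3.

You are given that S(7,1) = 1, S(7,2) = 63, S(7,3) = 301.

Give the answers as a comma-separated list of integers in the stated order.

r8: T_8,1=1×1+0=1; T_8,2=2×63+1=127; T_8,3=3×301+63=966
r9: T_9,2=2×127+1=255; T_9,3=3×966+127=3025
Read S(9,2) = 255, S(9,3) = 3025.

255, 3025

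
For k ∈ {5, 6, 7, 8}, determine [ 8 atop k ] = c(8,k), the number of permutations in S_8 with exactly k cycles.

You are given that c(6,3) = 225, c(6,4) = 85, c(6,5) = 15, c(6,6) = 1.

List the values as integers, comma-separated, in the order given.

[7] T[7,4]:6*85+225=735 · T[7,5]:6*15+85=175 · T[7,6]:6*1+15=21 · T[7,7]:6*0+1=1
[8] T[8,5]:7*175+735=1960 · T[8,6]:7*21+175=322 · T[8,7]:7*1+21=28 · T[8,8]:7*0+1=1
Read c(8,5) = 1960, c(8,6) = 322, c(8,7) = 28, c(8,8) = 1.

1960, 322, 28, 1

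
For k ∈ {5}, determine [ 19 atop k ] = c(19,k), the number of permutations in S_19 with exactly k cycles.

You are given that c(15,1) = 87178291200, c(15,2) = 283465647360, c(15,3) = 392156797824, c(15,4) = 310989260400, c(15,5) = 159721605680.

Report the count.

@16  (16,2):283465647360·15+87178291200→4339163001600, (16,3):392156797824·15+283465647360→6165817614720, (16,4):310989260400·15+392156797824→5056995703824, (16,5):159721605680·15+310989260400→2706813345600
@17  (17,3):6165817614720·16+4339163001600→102992244837120, (17,4):5056995703824·16+6165817614720→87077748875904, (17,5):2706813345600·16+5056995703824→48366009233424
@18  (18,4):87077748875904·17+102992244837120→1583313975727488, (18,5):48366009233424·17+87077748875904→909299905844112
@19  (19,5):909299905844112·18+1583313975727488→17950712280921504
Read c(19,5) = 17950712280921504.

17950712280921504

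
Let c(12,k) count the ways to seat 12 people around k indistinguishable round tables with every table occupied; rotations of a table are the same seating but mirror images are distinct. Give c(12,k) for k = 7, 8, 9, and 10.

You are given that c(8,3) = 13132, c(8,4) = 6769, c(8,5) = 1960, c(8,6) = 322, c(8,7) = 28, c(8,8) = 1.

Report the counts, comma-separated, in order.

[9] T[9,4]:8*6769+13132=67284 · T[9,5]:8*1960+6769=22449 · T[9,6]:8*322+1960=4536 · T[9,7]:8*28+322=546 · T[9,8]:8*1+28=36 · T[9,9]:8*0+1=1
[10] T[10,5]:9*22449+67284=269325 · T[10,6]:9*4536+22449=63273 · T[10,7]:9*546+4536=9450 · T[10,8]:9*36+546=870 · T[10,9]:9*1+36=45 · T[10,10]:9*0+1=1
[11] T[11,6]:10*63273+269325=902055 · T[11,7]:10*9450+63273=157773 · T[11,8]:10*870+9450=18150 · T[11,9]:10*45+870=1320 · T[11,10]:10*1+45=55
[12] T[12,7]:11*157773+902055=2637558 · T[12,8]:11*18150+157773=357423 · T[12,9]:11*1320+18150=32670 · T[12,10]:11*55+1320=1925
Read c(12,7) = 2637558, c(12,8) = 357423, c(12,9) = 32670, c(12,10) = 1925.

2637558, 357423, 32670, 1925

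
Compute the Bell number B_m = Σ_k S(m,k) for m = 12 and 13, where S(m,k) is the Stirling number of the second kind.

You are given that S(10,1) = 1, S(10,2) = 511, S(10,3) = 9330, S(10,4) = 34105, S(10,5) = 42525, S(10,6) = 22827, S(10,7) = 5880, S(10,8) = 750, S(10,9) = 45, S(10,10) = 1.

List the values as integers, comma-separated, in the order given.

@11  (11,1):1·1+0→1, (11,2):511·2+1→1023, (11,3):9330·3+511→28501, (11,4):34105·4+9330→145750, (11,5):42525·5+34105→246730, (11,6):22827·6+42525→179487, (11,7):5880·7+22827→63987, (11,8):750·8+5880→11880, (11,9):45·9+750→1155, (11,10):1·10+45→55, (11,11):0·11+1→1
@12  (12,1):1·1+0→1, (12,2):1023·2+1→2047, (12,3):28501·3+1023→86526, (12,4):145750·4+28501→611501, (12,5):246730·5+145750→1379400, (12,6):179487·6+246730→1323652, (12,7):63987·7+179487→627396, (12,8):11880·8+63987→159027, (12,9):1155·9+11880→22275, (12,10):55·10+1155→1705, (12,11):1·11+55→66, (12,12):0·12+1→1
@13  (13,1):1·1+0→1, (13,2):2047·2+1→4095, (13,3):86526·3+2047→261625, (13,4):611501·4+86526→2532530, (13,5):1379400·5+611501→7508501, (13,6):1323652·6+1379400→9321312, (13,7):627396·7+1323652→5715424, (13,8):159027·8+627396→1899612, (13,9):22275·9+159027→359502, (13,10):1705·10+22275→39325, (13,11):66·11+1705→2431, (13,12):1·12+66→78, (13,13):0·13+1→1
B_12 = ΣS(12,k) = 1+2047+86526+611501+1379400+1323652+627396+159027+22275+1705+66+1 = 4213597
B_13 = ΣS(13,k) = 1+4095+261625+2532530+7508501+9321312+5715424+1899612+359502+39325+2431+78+1 = 27644437

4213597, 27644437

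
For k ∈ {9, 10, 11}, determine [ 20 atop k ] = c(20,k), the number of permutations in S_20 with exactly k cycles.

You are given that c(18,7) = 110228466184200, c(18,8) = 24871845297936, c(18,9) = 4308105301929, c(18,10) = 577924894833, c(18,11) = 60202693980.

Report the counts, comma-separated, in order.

2503858755467550, 381922055502195, 46280647751910

[19] T[19,8]:18*24871845297936+110228466184200=557921681547048 · T[19,9]:18*4308105301929+24871845297936=102417740732658 · T[19,10]:18*577924894833+4308105301929=14710753408923 · T[19,11]:18*60202693980+577924894833=1661573386473
[20] T[20,9]:19*102417740732658+557921681547048=2503858755467550 · T[20,10]:19*14710753408923+102417740732658=381922055502195 · T[20,11]:19*1661573386473+14710753408923=46280647751910
Read c(20,9) = 2503858755467550, c(20,10) = 381922055502195, c(20,11) = 46280647751910.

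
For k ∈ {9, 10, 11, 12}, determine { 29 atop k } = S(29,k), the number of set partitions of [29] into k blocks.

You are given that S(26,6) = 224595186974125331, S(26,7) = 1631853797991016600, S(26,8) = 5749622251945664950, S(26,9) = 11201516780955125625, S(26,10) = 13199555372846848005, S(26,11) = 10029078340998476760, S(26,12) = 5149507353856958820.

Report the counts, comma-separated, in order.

row 27: T[27][7]=7·1631853797991016600+224595186974125331=11647571772911241531  T[27][8]=8·5749622251945664950+1631853797991016600=47628831813556336200  T[27][9]=9·11201516780955125625+5749622251945664950=106563273280541795575  T[27][10]=10·13199555372846848005+11201516780955125625=143197070509423605675  T[27][11]=11·10029078340998476760+13199555372846848005=123519417123830092365  T[27][12]=12·5149507353856958820+10029078340998476760=71823166587281982600
row 28: T[28][8]=8·47628831813556336200+11647571772911241531=392678226281361931131  T[28][9]=9·106563273280541795575+47628831813556336200=1006698291338432496375  T[28][10]=10·143197070509423605675+106563273280541795575=1538533978374777852325  T[28][11]=11·123519417123830092365+143197070509423605675=1501910658871554621690  T[28][12]=12·71823166587281982600+123519417123830092365=985397416171213883565
row 29: T[29][9]=9·1006698291338432496375+392678226281361931131=9452962848327254398506  T[29][10]=10·1538533978374777852325+1006698291338432496375=16392038075086211019625  T[29][11]=11·1501910658871554621690+1538533978374777852325=18059551225961878690915  T[29][12]=12·985397416171213883565+1501910658871554621690=13326679652926121224470
Read S(29,9) = 9452962848327254398506, S(29,10) = 16392038075086211019625, S(29,11) = 18059551225961878690915, S(29,12) = 13326679652926121224470.

9452962848327254398506, 16392038075086211019625, 18059551225961878690915, 13326679652926121224470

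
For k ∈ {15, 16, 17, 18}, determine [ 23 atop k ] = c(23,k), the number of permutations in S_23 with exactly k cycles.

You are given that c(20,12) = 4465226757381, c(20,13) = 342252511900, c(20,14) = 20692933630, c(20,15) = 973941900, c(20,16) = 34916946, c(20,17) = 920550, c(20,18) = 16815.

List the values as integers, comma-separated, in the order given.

62382416421941, 3256091103430, 136717357942, 4546047198

[21] T[21,13]:20*342252511900+4465226757381=11310276995381 · T[21,14]:20*20692933630+342252511900=756111184500 · T[21,15]:20*973941900+20692933630=40171771630 · T[21,16]:20*34916946+973941900=1672280820 · T[21,17]:20*920550+34916946=53327946 · T[21,18]:20*16815+920550=1256850
[22] T[22,14]:21*756111184500+11310276995381=27188611869881 · T[22,15]:21*40171771630+756111184500=1599718388730 · T[22,16]:21*1672280820+40171771630=75289668850 · T[22,17]:21*53327946+1672280820=2792167686 · T[22,18]:21*1256850+53327946=79721796
[23] T[23,15]:22*1599718388730+27188611869881=62382416421941 · T[23,16]:22*75289668850+1599718388730=3256091103430 · T[23,17]:22*2792167686+75289668850=136717357942 · T[23,18]:22*79721796+2792167686=4546047198
Read c(23,15) = 62382416421941, c(23,16) = 3256091103430, c(23,17) = 136717357942, c(23,18) = 4546047198.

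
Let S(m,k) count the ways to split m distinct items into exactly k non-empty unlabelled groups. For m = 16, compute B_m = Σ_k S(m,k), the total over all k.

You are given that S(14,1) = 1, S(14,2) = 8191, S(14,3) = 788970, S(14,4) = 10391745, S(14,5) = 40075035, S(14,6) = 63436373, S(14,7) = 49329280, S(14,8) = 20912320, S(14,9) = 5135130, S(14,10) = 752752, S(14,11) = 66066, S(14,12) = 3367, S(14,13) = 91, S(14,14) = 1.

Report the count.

i=15: T(15,1)=0+1·1=1 | T(15,2)=1+2·8191=16383 | T(15,3)=8191+3·788970=2375101 | T(15,4)=788970+4·10391745=42355950 | T(15,5)=10391745+5·40075035=210766920 | T(15,6)=40075035+6·63436373=420693273 | T(15,7)=63436373+7·49329280=408741333 | T(15,8)=49329280+8·20912320=216627840 | T(15,9)=20912320+9·5135130=67128490 | T(15,10)=5135130+10·752752=12662650 | T(15,11)=752752+11·66066=1479478 | T(15,12)=66066+12·3367=106470 | T(15,13)=3367+13·91=4550 | T(15,14)=91+14·1=105 | T(15,15)=1+15·0=1
i=16: T(16,1)=0+1·1=1 | T(16,2)=1+2·16383=32767 | T(16,3)=16383+3·2375101=7141686 | T(16,4)=2375101+4·42355950=171798901 | T(16,5)=42355950+5·210766920=1096190550 | T(16,6)=210766920+6·420693273=2734926558 | T(16,7)=420693273+7·408741333=3281882604 | T(16,8)=408741333+8·216627840=2141764053 | T(16,9)=216627840+9·67128490=820784250 | T(16,10)=67128490+10·12662650=193754990 | T(16,11)=12662650+11·1479478=28936908 | T(16,12)=1479478+12·106470=2757118 | T(16,13)=106470+13·4550=165620 | T(16,14)=4550+14·105=6020 | T(16,15)=105+15·1=120 | T(16,16)=1+16·0=1
B_16 = ΣS(16,k) = 1+32767+7141686+171798901+1096190550+2734926558+3281882604+2141764053+820784250+193754990+28936908+2757118+165620+6020+120+1 = 10480142147

10480142147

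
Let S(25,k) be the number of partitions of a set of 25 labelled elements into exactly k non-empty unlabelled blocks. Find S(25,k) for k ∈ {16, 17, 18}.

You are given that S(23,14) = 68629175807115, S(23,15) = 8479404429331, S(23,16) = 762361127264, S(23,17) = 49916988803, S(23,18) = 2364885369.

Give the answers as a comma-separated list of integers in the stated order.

i=24: T(24,15)=68629175807115+15·8479404429331=195820242247080 | T(24,16)=8479404429331+16·762361127264=20677182465555 | T(24,17)=762361127264+17·49916988803=1610949936915 | T(24,18)=49916988803+18·2364885369=92484925445
i=25: T(25,16)=195820242247080+16·20677182465555=526655161695960 | T(25,17)=20677182465555+17·1610949936915=48063331393110 | T(25,18)=1610949936915+18·92484925445=3275678594925
Read S(25,16) = 526655161695960, S(25,17) = 48063331393110, S(25,18) = 3275678594925.

526655161695960, 48063331393110, 3275678594925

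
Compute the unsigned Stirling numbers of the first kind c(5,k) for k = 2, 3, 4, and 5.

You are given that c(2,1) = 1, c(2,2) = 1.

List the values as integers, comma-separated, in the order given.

i=3: T(3,1)=0+2·1=2 | T(3,2)=1+2·1=3 | T(3,3)=1+2·0=1
i=4: T(4,1)=0+3·2=6 | T(4,2)=2+3·3=11 | T(4,3)=3+3·1=6 | T(4,4)=1+3·0=1
i=5: T(5,2)=6+4·11=50 | T(5,3)=11+4·6=35 | T(5,4)=6+4·1=10 | T(5,5)=1+4·0=1
Read c(5,2) = 50, c(5,3) = 35, c(5,4) = 10, c(5,5) = 1.

50, 35, 10, 1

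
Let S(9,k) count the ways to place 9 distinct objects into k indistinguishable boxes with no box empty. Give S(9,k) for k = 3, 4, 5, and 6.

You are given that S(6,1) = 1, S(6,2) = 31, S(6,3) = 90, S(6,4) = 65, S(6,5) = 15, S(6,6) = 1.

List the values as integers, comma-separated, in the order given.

3025, 7770, 6951, 2646

[7] T[7,1]:1*1+0=1 · T[7,2]:2*31+1=63 · T[7,3]:3*90+31=301 · T[7,4]:4*65+90=350 · T[7,5]:5*15+65=140 · T[7,6]:6*1+15=21
[8] T[8,2]:2*63+1=127 · T[8,3]:3*301+63=966 · T[8,4]:4*350+301=1701 · T[8,5]:5*140+350=1050 · T[8,6]:6*21+140=266
[9] T[9,3]:3*966+127=3025 · T[9,4]:4*1701+966=7770 · T[9,5]:5*1050+1701=6951 · T[9,6]:6*266+1050=2646
Read S(9,3) = 3025, S(9,4) = 7770, S(9,5) = 6951, S(9,6) = 2646.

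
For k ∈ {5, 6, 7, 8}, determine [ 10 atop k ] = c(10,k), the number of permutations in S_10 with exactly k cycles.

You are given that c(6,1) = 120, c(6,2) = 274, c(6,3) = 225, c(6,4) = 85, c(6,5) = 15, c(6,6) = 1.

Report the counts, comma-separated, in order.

row 7: T[7][2]=6·274+120=1764  T[7][3]=6·225+274=1624  T[7][4]=6·85+225=735  T[7][5]=6·15+85=175  T[7][6]=6·1+15=21  T[7][7]=6·0+1=1
row 8: T[8][3]=7·1624+1764=13132  T[8][4]=7·735+1624=6769  T[8][5]=7·175+735=1960  T[8][6]=7·21+175=322  T[8][7]=7·1+21=28  T[8][8]=7·0+1=1
row 9: T[9][4]=8·6769+13132=67284  T[9][5]=8·1960+6769=22449  T[9][6]=8·322+1960=4536  T[9][7]=8·28+322=546  T[9][8]=8·1+28=36
row 10: T[10][5]=9·22449+67284=269325  T[10][6]=9·4536+22449=63273  T[10][7]=9·546+4536=9450  T[10][8]=9·36+546=870
Read c(10,5) = 269325, c(10,6) = 63273, c(10,7) = 9450, c(10,8) = 870.

269325, 63273, 9450, 870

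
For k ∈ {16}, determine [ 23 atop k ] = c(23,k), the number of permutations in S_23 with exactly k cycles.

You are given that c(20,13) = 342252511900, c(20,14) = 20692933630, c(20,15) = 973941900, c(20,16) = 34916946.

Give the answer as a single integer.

3256091103430

@21  (21,14):20692933630·20+342252511900→756111184500, (21,15):973941900·20+20692933630→40171771630, (21,16):34916946·20+973941900→1672280820
@22  (22,15):40171771630·21+756111184500→1599718388730, (22,16):1672280820·21+40171771630→75289668850
@23  (23,16):75289668850·22+1599718388730→3256091103430
Read c(23,16) = 3256091103430.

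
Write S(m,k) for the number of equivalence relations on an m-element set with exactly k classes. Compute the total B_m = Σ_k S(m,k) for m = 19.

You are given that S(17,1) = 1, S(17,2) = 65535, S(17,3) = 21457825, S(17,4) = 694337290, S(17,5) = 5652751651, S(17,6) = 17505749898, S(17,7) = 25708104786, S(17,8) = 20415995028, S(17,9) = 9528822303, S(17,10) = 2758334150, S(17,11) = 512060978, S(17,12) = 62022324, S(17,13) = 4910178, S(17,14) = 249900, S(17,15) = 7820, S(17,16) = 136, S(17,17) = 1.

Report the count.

[18] T[18,1]:1*1+0=1 · T[18,2]:2*65535+1=131071 · T[18,3]:3*21457825+65535=64439010 · T[18,4]:4*694337290+21457825=2798806985 · T[18,5]:5*5652751651+694337290=28958095545 · T[18,6]:6*17505749898+5652751651=110687251039 · T[18,7]:7*25708104786+17505749898=197462483400 · T[18,8]:8*20415995028+25708104786=189036065010 · T[18,9]:9*9528822303+20415995028=106175395755 · T[18,10]:10*2758334150+9528822303=37112163803 · T[18,11]:11*512060978+2758334150=8391004908 · T[18,12]:12*62022324+512060978=1256328866 · T[18,13]:13*4910178+62022324=125854638 · T[18,14]:14*249900+4910178=8408778 · T[18,15]:15*7820+249900=367200 · T[18,16]:16*136+7820=9996 · T[18,17]:17*1+136=153 · T[18,18]:18*0+1=1
[19] T[19,1]:1*1+0=1 · T[19,2]:2*131071+1=262143 · T[19,3]:3*64439010+131071=193448101 · T[19,4]:4*2798806985+64439010=11259666950 · T[19,5]:5*28958095545+2798806985=147589284710 · T[19,6]:6*110687251039+28958095545=693081601779 · T[19,7]:7*197462483400+110687251039=1492924634839 · T[19,8]:8*189036065010+197462483400=1709751003480 · T[19,9]:9*106175395755+189036065010=1144614626805 · T[19,10]:10*37112163803+106175395755=477297033785 · T[19,11]:11*8391004908+37112163803=129413217791 · T[19,12]:12*1256328866+8391004908=23466951300 · T[19,13]:13*125854638+1256328866=2892439160 · T[19,14]:14*8408778+125854638=243577530 · T[19,15]:15*367200+8408778=13916778 · T[19,16]:16*9996+367200=527136 · T[19,17]:17*153+9996=12597 · T[19,18]:18*1+153=171 · T[19,19]:19*0+1=1
B_19 = ΣS(19,k) = 1+262143+193448101+11259666950+147589284710+693081601779+1492924634839+1709751003480+1144614626805+477297033785+129413217791+23466951300+2892439160+243577530+13916778+527136+12597+171+1 = 5832742205057

5832742205057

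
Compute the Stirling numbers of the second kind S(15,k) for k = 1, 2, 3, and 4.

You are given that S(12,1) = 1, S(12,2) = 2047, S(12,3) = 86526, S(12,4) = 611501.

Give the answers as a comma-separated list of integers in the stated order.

1, 16383, 2375101, 42355950

row 13: T[13][1]=1·1+0=1  T[13][2]=2·2047+1=4095  T[13][3]=3·86526+2047=261625  T[13][4]=4·611501+86526=2532530
row 14: T[14][1]=1·1+0=1  T[14][2]=2·4095+1=8191  T[14][3]=3·261625+4095=788970  T[14][4]=4·2532530+261625=10391745
row 15: T[15][1]=1·1+0=1  T[15][2]=2·8191+1=16383  T[15][3]=3·788970+8191=2375101  T[15][4]=4·10391745+788970=42355950
Read S(15,1) = 1, S(15,2) = 16383, S(15,3) = 2375101, S(15,4) = 42355950.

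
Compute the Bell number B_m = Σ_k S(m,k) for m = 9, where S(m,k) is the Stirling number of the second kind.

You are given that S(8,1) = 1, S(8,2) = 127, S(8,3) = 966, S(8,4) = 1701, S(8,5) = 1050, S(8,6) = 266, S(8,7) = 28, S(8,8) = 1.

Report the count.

r9: T_9,1=1×1+0=1; T_9,2=2×127+1=255; T_9,3=3×966+127=3025; T_9,4=4×1701+966=7770; T_9,5=5×1050+1701=6951; T_9,6=6×266+1050=2646; T_9,7=7×28+266=462; T_9,8=8×1+28=36; T_9,9=9×0+1=1
B_9 = ΣS(9,k) = 1+255+3025+7770+6951+2646+462+36+1 = 21147

21147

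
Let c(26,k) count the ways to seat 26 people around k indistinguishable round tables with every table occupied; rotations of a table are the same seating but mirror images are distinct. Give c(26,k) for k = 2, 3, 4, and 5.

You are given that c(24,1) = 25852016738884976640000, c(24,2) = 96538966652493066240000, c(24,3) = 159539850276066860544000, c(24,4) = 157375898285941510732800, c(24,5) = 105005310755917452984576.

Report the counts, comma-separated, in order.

59190128811701203599360000, 100480171548351161548800000, 102339530601744675672576000, 70874145319837672677196800

r25: T_25,1=24×25852016738884976640000+0=620448401733239439360000; T_25,2=24×96538966652493066240000+25852016738884976640000=2342787216398718566400000; T_25,3=24×159539850276066860544000+96538966652493066240000=3925495373278097719296000; T_25,4=24×157375898285941510732800+159539850276066860544000=3936561409138663118131200; T_25,5=24×105005310755917452984576+157375898285941510732800=2677503356427960382362624
r26: T_26,2=25×2342787216398718566400000+620448401733239439360000=59190128811701203599360000; T_26,3=25×3925495373278097719296000+2342787216398718566400000=100480171548351161548800000; T_26,4=25×3936561409138663118131200+3925495373278097719296000=102339530601744675672576000; T_26,5=25×2677503356427960382362624+3936561409138663118131200=70874145319837672677196800
Read c(26,2) = 59190128811701203599360000, c(26,3) = 100480171548351161548800000, c(26,4) = 102339530601744675672576000, c(26,5) = 70874145319837672677196800.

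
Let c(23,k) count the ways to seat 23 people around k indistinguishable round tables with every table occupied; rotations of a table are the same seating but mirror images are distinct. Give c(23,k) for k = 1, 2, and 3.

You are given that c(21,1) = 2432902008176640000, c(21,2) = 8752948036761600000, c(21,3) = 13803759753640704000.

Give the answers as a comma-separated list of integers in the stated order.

1124000727777607680000, 4148476779335454720000, 6756146673770930688000

row 22: T[22][1]=21·2432902008176640000+0=51090942171709440000  T[22][2]=21·8752948036761600000+2432902008176640000=186244810780170240000  T[22][3]=21·13803759753640704000+8752948036761600000=298631902863216384000
row 23: T[23][1]=22·51090942171709440000+0=1124000727777607680000  T[23][2]=22·186244810780170240000+51090942171709440000=4148476779335454720000  T[23][3]=22·298631902863216384000+186244810780170240000=6756146673770930688000
Read c(23,1) = 1124000727777607680000, c(23,2) = 4148476779335454720000, c(23,3) = 6756146673770930688000.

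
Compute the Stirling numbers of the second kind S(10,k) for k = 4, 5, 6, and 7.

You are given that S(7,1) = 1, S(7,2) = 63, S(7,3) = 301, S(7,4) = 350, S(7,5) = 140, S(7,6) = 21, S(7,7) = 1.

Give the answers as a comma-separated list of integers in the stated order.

34105, 42525, 22827, 5880

row 8: T[8][2]=2·63+1=127  T[8][3]=3·301+63=966  T[8][4]=4·350+301=1701  T[8][5]=5·140+350=1050  T[8][6]=6·21+140=266  T[8][7]=7·1+21=28
row 9: T[9][3]=3·966+127=3025  T[9][4]=4·1701+966=7770  T[9][5]=5·1050+1701=6951  T[9][6]=6·266+1050=2646  T[9][7]=7·28+266=462
row 10: T[10][4]=4·7770+3025=34105  T[10][5]=5·6951+7770=42525  T[10][6]=6·2646+6951=22827  T[10][7]=7·462+2646=5880
Read S(10,4) = 34105, S(10,5) = 42525, S(10,6) = 22827, S(10,7) = 5880.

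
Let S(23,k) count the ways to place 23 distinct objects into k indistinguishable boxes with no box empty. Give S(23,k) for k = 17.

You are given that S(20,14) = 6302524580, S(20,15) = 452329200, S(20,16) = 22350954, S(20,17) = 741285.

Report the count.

49916988803

row 21: T[21][15]=15·452329200+6302524580=13087462580  T[21][16]=16·22350954+452329200=809944464  T[21][17]=17·741285+22350954=34952799
row 22: T[22][16]=16·809944464+13087462580=26046574004  T[22][17]=17·34952799+809944464=1404142047
row 23: T[23][17]=17·1404142047+26046574004=49916988803
Read S(23,17) = 49916988803.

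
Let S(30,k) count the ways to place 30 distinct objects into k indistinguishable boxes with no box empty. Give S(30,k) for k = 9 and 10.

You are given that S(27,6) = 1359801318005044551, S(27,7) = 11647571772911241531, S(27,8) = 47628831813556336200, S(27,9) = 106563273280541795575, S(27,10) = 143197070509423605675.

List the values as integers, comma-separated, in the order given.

i=28: T(28,7)=1359801318005044551+7·11647571772911241531=82892803728383735268 | T(28,8)=11647571772911241531+8·47628831813556336200=392678226281361931131 | T(28,9)=47628831813556336200+9·106563273280541795575=1006698291338432496375 | T(28,10)=106563273280541795575+10·143197070509423605675=1538533978374777852325
i=29: T(29,8)=82892803728383735268+8·392678226281361931131=3224318613979279184316 | T(29,9)=392678226281361931131+9·1006698291338432496375=9452962848327254398506 | T(29,10)=1006698291338432496375+10·1538533978374777852325=16392038075086211019625
i=30: T(30,9)=3224318613979279184316+9·9452962848327254398506=88300984248924568770870 | T(30,10)=9452962848327254398506+10·16392038075086211019625=173373343599189364594756
Read S(30,9) = 88300984248924568770870, S(30,10) = 173373343599189364594756.

88300984248924568770870, 173373343599189364594756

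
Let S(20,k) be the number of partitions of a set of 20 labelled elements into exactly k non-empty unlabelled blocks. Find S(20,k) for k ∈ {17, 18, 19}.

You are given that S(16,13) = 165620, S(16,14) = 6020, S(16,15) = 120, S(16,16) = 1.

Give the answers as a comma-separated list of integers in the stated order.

741285, 15675, 190

[17] T[17,14]:14*6020+165620=249900 · T[17,15]:15*120+6020=7820 · T[17,16]:16*1+120=136 · T[17,17]:17*0+1=1
[18] T[18,15]:15*7820+249900=367200 · T[18,16]:16*136+7820=9996 · T[18,17]:17*1+136=153 · T[18,18]:18*0+1=1
[19] T[19,16]:16*9996+367200=527136 · T[19,17]:17*153+9996=12597 · T[19,18]:18*1+153=171 · T[19,19]:19*0+1=1
[20] T[20,17]:17*12597+527136=741285 · T[20,18]:18*171+12597=15675 · T[20,19]:19*1+171=190
Read S(20,17) = 741285, S(20,18) = 15675, S(20,19) = 190.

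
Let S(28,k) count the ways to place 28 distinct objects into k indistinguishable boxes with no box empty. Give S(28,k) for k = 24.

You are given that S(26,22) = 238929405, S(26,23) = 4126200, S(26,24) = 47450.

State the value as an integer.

460192005

i=27: T(27,23)=238929405+23·4126200=333832005 | T(27,24)=4126200+24·47450=5265000
i=28: T(28,24)=333832005+24·5265000=460192005
Read S(28,24) = 460192005.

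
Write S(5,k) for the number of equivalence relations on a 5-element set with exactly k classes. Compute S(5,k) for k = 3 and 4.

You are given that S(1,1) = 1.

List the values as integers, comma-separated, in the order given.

25, 10

r2: T_2,1=1×1+0=1; T_2,2=2×0+1=1
r3: T_3,1=1×1+0=1; T_3,2=2×1+1=3; T_3,3=3×0+1=1
r4: T_4,2=2×3+1=7; T_4,3=3×1+3=6; T_4,4=4×0+1=1
r5: T_5,3=3×6+7=25; T_5,4=4×1+6=10
Read S(5,3) = 25, S(5,4) = 10.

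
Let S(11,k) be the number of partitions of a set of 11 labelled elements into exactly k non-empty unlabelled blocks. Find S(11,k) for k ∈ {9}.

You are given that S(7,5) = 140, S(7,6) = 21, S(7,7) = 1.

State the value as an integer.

@8  (8,6):21·6+140→266, (8,7):1·7+21→28, (8,8):0·8+1→1
@9  (9,7):28·7+266→462, (9,8):1·8+28→36, (9,9):0·9+1→1
@10  (10,8):36·8+462→750, (10,9):1·9+36→45
@11  (11,9):45·9+750→1155
Read S(11,9) = 1155.

1155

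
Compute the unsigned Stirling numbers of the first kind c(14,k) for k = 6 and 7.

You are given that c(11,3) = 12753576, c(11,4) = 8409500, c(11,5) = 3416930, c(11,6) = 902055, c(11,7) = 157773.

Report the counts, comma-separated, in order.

@12  (12,4):8409500·11+12753576→105258076, (12,5):3416930·11+8409500→45995730, (12,6):902055·11+3416930→13339535, (12,7):157773·11+902055→2637558
@13  (13,5):45995730·12+105258076→657206836, (13,6):13339535·12+45995730→206070150, (13,7):2637558·12+13339535→44990231
@14  (14,6):206070150·13+657206836→3336118786, (14,7):44990231·13+206070150→790943153
Read c(14,6) = 3336118786, c(14,7) = 790943153.

3336118786, 790943153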